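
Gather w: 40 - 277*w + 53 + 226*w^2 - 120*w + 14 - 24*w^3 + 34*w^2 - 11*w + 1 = -24*w^3 + 260*w^2 - 408*w + 108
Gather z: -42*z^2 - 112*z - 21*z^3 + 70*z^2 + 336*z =-21*z^3 + 28*z^2 + 224*z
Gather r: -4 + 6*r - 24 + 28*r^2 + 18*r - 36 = 28*r^2 + 24*r - 64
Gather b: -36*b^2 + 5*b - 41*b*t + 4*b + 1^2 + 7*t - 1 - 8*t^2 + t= -36*b^2 + b*(9 - 41*t) - 8*t^2 + 8*t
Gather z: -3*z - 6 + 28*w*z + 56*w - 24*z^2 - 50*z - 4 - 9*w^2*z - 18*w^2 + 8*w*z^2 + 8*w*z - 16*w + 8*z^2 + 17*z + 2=-18*w^2 + 40*w + z^2*(8*w - 16) + z*(-9*w^2 + 36*w - 36) - 8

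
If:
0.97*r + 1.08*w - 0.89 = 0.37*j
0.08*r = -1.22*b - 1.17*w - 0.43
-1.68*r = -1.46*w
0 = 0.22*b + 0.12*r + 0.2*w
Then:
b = -1.33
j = 2.58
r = 0.83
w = 0.96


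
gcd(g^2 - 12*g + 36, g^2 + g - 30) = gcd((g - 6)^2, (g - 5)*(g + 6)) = 1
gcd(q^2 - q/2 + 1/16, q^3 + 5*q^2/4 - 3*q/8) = q - 1/4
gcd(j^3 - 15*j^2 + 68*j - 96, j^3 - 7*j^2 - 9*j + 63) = j - 3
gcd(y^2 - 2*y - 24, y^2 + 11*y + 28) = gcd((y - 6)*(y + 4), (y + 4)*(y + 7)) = y + 4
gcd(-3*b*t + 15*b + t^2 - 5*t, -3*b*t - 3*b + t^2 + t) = -3*b + t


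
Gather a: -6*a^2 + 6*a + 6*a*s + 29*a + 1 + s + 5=-6*a^2 + a*(6*s + 35) + s + 6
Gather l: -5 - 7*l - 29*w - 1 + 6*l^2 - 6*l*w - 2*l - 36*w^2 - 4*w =6*l^2 + l*(-6*w - 9) - 36*w^2 - 33*w - 6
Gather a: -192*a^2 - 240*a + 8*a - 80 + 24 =-192*a^2 - 232*a - 56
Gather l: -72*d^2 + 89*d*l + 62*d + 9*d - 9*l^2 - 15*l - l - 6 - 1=-72*d^2 + 71*d - 9*l^2 + l*(89*d - 16) - 7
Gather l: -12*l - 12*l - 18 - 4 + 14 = -24*l - 8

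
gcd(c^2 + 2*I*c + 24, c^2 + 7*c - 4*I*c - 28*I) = c - 4*I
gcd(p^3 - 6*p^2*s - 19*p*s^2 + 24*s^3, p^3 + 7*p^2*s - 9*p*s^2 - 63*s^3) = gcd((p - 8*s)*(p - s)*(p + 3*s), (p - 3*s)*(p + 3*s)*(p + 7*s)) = p + 3*s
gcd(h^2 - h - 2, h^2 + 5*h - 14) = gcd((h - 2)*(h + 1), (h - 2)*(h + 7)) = h - 2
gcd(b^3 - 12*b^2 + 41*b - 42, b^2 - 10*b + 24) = 1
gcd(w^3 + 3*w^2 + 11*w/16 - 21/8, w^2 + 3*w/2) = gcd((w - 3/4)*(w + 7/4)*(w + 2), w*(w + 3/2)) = 1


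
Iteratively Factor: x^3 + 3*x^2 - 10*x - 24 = (x - 3)*(x^2 + 6*x + 8) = (x - 3)*(x + 4)*(x + 2)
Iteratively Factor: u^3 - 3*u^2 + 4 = (u - 2)*(u^2 - u - 2) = (u - 2)^2*(u + 1)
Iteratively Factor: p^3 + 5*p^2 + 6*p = (p + 3)*(p^2 + 2*p) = (p + 2)*(p + 3)*(p)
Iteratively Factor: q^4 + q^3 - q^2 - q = (q + 1)*(q^3 - q) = q*(q + 1)*(q^2 - 1) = q*(q - 1)*(q + 1)*(q + 1)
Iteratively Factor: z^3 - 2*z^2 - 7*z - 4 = (z - 4)*(z^2 + 2*z + 1) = (z - 4)*(z + 1)*(z + 1)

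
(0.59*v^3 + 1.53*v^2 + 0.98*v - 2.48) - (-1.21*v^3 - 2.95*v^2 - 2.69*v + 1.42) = 1.8*v^3 + 4.48*v^2 + 3.67*v - 3.9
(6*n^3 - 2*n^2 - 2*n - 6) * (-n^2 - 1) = -6*n^5 + 2*n^4 - 4*n^3 + 8*n^2 + 2*n + 6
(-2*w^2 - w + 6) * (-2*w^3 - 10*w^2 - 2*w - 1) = 4*w^5 + 22*w^4 + 2*w^3 - 56*w^2 - 11*w - 6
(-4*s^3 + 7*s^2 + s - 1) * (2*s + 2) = -8*s^4 + 6*s^3 + 16*s^2 - 2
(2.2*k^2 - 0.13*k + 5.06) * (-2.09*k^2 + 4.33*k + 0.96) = -4.598*k^4 + 9.7977*k^3 - 9.0263*k^2 + 21.785*k + 4.8576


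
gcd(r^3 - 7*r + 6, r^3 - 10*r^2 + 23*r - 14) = r^2 - 3*r + 2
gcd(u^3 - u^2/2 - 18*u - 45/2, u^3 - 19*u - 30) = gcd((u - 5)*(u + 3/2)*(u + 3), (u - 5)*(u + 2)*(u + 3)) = u^2 - 2*u - 15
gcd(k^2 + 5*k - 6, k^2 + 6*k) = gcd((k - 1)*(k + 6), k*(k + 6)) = k + 6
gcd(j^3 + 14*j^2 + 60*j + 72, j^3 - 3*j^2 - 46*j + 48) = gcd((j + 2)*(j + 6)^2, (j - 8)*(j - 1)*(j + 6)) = j + 6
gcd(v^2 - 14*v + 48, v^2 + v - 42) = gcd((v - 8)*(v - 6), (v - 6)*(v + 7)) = v - 6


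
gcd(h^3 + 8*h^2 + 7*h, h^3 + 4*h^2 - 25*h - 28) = h^2 + 8*h + 7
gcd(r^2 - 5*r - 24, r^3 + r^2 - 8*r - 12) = 1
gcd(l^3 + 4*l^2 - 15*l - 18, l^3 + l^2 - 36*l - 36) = l^2 + 7*l + 6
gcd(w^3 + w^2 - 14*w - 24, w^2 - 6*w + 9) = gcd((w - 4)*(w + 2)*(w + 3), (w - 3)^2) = 1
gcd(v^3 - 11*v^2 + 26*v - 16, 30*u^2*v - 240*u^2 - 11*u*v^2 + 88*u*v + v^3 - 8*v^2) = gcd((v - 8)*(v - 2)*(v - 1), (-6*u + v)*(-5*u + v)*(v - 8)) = v - 8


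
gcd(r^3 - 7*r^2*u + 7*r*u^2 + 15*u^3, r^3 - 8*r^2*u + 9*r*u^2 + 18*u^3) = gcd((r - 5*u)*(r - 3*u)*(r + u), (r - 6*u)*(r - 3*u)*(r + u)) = r^2 - 2*r*u - 3*u^2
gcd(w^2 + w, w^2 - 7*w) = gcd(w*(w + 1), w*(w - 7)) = w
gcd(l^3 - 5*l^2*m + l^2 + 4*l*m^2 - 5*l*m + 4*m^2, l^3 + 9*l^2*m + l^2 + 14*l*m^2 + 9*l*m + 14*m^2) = l + 1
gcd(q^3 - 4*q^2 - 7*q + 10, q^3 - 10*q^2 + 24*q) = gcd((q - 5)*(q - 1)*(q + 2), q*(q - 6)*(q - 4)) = 1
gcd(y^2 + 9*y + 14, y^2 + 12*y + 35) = y + 7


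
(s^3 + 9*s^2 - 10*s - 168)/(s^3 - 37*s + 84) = (s + 6)/(s - 3)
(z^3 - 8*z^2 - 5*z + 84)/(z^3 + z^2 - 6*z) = (z^2 - 11*z + 28)/(z*(z - 2))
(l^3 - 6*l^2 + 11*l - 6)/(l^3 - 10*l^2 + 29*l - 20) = (l^2 - 5*l + 6)/(l^2 - 9*l + 20)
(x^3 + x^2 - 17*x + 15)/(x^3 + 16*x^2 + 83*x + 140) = (x^2 - 4*x + 3)/(x^2 + 11*x + 28)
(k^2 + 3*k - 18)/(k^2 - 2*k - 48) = (k - 3)/(k - 8)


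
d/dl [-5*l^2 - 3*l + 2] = -10*l - 3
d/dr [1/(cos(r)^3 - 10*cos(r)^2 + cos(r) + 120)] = (3*cos(r)^2 - 20*cos(r) + 1)*sin(r)/(cos(r)^3 - 10*cos(r)^2 + cos(r) + 120)^2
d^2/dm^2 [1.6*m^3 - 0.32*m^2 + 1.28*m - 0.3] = 9.6*m - 0.64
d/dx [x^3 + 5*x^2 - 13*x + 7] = 3*x^2 + 10*x - 13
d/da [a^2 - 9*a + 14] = 2*a - 9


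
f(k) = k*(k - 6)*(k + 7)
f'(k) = k*(k - 6) + k*(k + 7) + (k - 6)*(k + 7) = 3*k^2 + 2*k - 42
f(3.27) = -91.68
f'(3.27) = -3.38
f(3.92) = -89.04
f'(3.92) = 11.94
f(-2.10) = 83.35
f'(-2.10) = -32.97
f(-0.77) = 32.48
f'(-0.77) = -41.76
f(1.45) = -55.75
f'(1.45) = -32.79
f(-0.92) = 38.71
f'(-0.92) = -41.30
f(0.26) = -10.83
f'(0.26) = -41.28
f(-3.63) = 117.80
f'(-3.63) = -9.73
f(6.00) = 0.00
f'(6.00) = 78.00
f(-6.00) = 72.00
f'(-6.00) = 54.00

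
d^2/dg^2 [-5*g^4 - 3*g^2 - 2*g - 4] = -60*g^2 - 6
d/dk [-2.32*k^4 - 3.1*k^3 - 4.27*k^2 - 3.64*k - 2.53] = -9.28*k^3 - 9.3*k^2 - 8.54*k - 3.64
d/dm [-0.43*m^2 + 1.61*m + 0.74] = 1.61 - 0.86*m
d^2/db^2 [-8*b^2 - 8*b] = -16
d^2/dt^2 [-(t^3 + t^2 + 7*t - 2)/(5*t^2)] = 2*(6 - 7*t)/(5*t^4)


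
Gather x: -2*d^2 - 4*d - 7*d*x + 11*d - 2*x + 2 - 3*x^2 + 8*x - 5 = -2*d^2 + 7*d - 3*x^2 + x*(6 - 7*d) - 3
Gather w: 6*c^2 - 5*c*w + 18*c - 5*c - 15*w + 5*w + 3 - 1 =6*c^2 + 13*c + w*(-5*c - 10) + 2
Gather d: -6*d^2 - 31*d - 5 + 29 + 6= -6*d^2 - 31*d + 30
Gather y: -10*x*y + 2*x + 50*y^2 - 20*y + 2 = 2*x + 50*y^2 + y*(-10*x - 20) + 2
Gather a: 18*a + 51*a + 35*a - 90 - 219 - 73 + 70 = 104*a - 312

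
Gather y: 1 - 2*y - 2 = -2*y - 1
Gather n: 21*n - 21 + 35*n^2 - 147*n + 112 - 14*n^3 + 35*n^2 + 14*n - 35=-14*n^3 + 70*n^2 - 112*n + 56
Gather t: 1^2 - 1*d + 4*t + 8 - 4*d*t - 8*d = -9*d + t*(4 - 4*d) + 9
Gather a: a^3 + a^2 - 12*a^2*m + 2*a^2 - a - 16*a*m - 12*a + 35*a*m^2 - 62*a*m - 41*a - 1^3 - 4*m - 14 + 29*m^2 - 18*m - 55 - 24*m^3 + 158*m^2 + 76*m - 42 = a^3 + a^2*(3 - 12*m) + a*(35*m^2 - 78*m - 54) - 24*m^3 + 187*m^2 + 54*m - 112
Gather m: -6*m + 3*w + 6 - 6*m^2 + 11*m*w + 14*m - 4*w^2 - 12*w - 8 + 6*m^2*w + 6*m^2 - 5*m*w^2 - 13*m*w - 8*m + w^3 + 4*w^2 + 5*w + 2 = 6*m^2*w + m*(-5*w^2 - 2*w) + w^3 - 4*w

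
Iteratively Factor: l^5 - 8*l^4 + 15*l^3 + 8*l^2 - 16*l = (l - 4)*(l^4 - 4*l^3 - l^2 + 4*l) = (l - 4)^2*(l^3 - l) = l*(l - 4)^2*(l^2 - 1) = l*(l - 4)^2*(l + 1)*(l - 1)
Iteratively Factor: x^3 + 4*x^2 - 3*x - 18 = (x + 3)*(x^2 + x - 6) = (x - 2)*(x + 3)*(x + 3)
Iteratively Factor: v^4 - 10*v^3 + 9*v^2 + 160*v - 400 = (v + 4)*(v^3 - 14*v^2 + 65*v - 100) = (v - 4)*(v + 4)*(v^2 - 10*v + 25) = (v - 5)*(v - 4)*(v + 4)*(v - 5)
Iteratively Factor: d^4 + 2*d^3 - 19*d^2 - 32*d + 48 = (d + 4)*(d^3 - 2*d^2 - 11*d + 12) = (d + 3)*(d + 4)*(d^2 - 5*d + 4) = (d - 1)*(d + 3)*(d + 4)*(d - 4)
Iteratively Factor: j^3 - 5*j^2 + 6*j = (j - 3)*(j^2 - 2*j) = j*(j - 3)*(j - 2)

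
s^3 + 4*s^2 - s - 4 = (s - 1)*(s + 1)*(s + 4)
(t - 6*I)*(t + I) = t^2 - 5*I*t + 6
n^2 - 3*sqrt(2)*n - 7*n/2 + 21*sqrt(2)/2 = (n - 7/2)*(n - 3*sqrt(2))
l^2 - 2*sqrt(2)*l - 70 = (l - 7*sqrt(2))*(l + 5*sqrt(2))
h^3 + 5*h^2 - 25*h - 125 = (h - 5)*(h + 5)^2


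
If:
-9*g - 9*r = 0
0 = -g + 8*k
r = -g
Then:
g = -r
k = -r/8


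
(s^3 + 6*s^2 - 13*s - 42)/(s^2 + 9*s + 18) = (s^3 + 6*s^2 - 13*s - 42)/(s^2 + 9*s + 18)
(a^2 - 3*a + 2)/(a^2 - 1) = (a - 2)/(a + 1)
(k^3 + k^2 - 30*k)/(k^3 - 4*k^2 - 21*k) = (-k^2 - k + 30)/(-k^2 + 4*k + 21)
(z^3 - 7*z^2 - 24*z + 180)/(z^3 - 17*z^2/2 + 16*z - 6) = 2*(z^2 - z - 30)/(2*z^2 - 5*z + 2)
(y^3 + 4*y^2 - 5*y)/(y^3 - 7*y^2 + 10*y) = (y^2 + 4*y - 5)/(y^2 - 7*y + 10)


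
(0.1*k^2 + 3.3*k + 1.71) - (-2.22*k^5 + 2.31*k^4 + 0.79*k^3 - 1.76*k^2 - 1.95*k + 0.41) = 2.22*k^5 - 2.31*k^4 - 0.79*k^3 + 1.86*k^2 + 5.25*k + 1.3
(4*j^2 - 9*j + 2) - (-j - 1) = 4*j^2 - 8*j + 3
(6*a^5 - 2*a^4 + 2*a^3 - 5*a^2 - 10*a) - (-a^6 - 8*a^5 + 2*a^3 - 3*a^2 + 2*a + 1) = a^6 + 14*a^5 - 2*a^4 - 2*a^2 - 12*a - 1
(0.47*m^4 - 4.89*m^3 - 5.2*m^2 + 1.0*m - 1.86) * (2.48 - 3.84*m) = -1.8048*m^5 + 19.9432*m^4 + 7.8408*m^3 - 16.736*m^2 + 9.6224*m - 4.6128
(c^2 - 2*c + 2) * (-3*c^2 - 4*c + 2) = -3*c^4 + 2*c^3 + 4*c^2 - 12*c + 4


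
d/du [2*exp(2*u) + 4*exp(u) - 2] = 4*(exp(u) + 1)*exp(u)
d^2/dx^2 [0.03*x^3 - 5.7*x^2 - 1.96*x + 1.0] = 0.18*x - 11.4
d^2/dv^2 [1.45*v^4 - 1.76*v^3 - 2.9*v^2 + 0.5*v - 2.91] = 17.4*v^2 - 10.56*v - 5.8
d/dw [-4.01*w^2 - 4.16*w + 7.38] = -8.02*w - 4.16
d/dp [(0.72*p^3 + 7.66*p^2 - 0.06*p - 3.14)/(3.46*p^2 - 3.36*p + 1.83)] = (2.4912*p^4 - 4.83839999999999*p^3 - 21.5772*p^2 + 49.7644*p - 10.6602)/(11.9716*p^4 - 23.2512*p^3 + 23.9532*p^2 - 12.2976*p + 3.3489)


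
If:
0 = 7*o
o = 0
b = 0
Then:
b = 0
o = 0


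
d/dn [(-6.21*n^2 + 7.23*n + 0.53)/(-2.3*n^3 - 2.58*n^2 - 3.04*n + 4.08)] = (-14.283*n^4 + 33.258*n^3 + 41.1888*n^2 - 47.9388*n + 31.1096)/(5.29*n^6 + 11.868*n^5 + 20.6404*n^4 - 3.0816*n^3 - 11.8112*n^2 - 24.8064*n + 16.6464)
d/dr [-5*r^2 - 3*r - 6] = -10*r - 3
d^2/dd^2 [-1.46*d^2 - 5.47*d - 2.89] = -2.92000000000000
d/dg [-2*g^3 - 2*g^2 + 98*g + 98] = -6*g^2 - 4*g + 98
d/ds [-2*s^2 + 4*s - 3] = 4 - 4*s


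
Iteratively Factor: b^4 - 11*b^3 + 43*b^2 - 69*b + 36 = (b - 3)*(b^3 - 8*b^2 + 19*b - 12) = (b - 4)*(b - 3)*(b^2 - 4*b + 3) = (b - 4)*(b - 3)*(b - 1)*(b - 3)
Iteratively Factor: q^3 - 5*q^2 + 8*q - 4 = (q - 2)*(q^2 - 3*q + 2) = (q - 2)*(q - 1)*(q - 2)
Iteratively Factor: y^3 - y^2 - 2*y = (y - 2)*(y^2 + y) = (y - 2)*(y + 1)*(y)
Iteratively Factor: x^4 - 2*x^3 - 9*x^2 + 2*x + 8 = (x + 1)*(x^3 - 3*x^2 - 6*x + 8) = (x - 4)*(x + 1)*(x^2 + x - 2) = (x - 4)*(x - 1)*(x + 1)*(x + 2)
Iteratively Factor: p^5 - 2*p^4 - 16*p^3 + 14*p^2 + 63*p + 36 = (p + 1)*(p^4 - 3*p^3 - 13*p^2 + 27*p + 36) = (p + 1)^2*(p^3 - 4*p^2 - 9*p + 36) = (p - 3)*(p + 1)^2*(p^2 - p - 12) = (p - 4)*(p - 3)*(p + 1)^2*(p + 3)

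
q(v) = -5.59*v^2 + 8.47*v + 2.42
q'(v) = 8.47 - 11.18*v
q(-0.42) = -2.12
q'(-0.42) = 13.17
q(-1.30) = -18.04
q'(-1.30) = 23.00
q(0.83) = 5.60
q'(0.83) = -0.81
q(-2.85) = -67.12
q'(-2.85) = 40.33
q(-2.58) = -56.64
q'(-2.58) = 37.31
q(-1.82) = -31.51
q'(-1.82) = 28.82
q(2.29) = -7.50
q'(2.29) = -17.13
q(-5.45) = -209.78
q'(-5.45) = 69.40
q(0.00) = 2.42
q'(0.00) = 8.47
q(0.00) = 2.42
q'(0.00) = 8.47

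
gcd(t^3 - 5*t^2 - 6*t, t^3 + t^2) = t^2 + t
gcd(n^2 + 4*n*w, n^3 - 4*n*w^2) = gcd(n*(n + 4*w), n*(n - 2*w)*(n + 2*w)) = n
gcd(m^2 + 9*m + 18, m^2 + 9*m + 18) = m^2 + 9*m + 18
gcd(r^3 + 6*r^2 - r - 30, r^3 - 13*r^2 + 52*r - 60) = r - 2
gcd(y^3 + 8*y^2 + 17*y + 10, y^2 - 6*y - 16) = y + 2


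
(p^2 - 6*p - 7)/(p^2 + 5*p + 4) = (p - 7)/(p + 4)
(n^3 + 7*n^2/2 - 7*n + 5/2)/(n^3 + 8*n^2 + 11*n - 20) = (n - 1/2)/(n + 4)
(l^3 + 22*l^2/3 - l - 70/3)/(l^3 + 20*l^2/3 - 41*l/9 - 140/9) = 3*(l + 2)/(3*l + 4)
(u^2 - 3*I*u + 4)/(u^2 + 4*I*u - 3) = (u - 4*I)/(u + 3*I)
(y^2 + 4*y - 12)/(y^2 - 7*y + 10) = (y + 6)/(y - 5)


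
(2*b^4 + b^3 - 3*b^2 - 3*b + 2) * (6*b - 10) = 12*b^5 - 14*b^4 - 28*b^3 + 12*b^2 + 42*b - 20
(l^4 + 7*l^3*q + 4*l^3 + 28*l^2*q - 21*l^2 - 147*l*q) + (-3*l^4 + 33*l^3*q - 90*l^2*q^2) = -2*l^4 + 40*l^3*q + 4*l^3 - 90*l^2*q^2 + 28*l^2*q - 21*l^2 - 147*l*q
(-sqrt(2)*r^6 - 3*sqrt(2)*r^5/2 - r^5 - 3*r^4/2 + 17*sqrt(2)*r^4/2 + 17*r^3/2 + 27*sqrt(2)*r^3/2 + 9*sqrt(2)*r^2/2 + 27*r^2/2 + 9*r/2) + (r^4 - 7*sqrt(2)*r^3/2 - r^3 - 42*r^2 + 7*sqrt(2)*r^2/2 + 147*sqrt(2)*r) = -sqrt(2)*r^6 - 3*sqrt(2)*r^5/2 - r^5 - r^4/2 + 17*sqrt(2)*r^4/2 + 15*r^3/2 + 10*sqrt(2)*r^3 - 57*r^2/2 + 8*sqrt(2)*r^2 + 9*r/2 + 147*sqrt(2)*r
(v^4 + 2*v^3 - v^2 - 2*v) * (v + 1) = v^5 + 3*v^4 + v^3 - 3*v^2 - 2*v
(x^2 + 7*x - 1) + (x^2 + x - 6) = 2*x^2 + 8*x - 7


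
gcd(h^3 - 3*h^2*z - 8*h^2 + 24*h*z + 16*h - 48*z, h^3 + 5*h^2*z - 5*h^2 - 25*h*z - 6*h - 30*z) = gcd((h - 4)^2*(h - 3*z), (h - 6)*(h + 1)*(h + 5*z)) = 1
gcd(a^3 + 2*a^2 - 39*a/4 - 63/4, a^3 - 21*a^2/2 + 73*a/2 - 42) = a - 3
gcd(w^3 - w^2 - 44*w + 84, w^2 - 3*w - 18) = w - 6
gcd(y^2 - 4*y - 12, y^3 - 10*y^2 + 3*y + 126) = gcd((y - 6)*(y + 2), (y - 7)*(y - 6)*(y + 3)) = y - 6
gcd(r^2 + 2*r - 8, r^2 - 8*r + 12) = r - 2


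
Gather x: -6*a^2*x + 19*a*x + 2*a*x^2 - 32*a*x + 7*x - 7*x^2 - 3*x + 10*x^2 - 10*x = x^2*(2*a + 3) + x*(-6*a^2 - 13*a - 6)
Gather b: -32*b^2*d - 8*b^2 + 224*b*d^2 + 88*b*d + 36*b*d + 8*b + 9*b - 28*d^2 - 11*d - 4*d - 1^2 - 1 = b^2*(-32*d - 8) + b*(224*d^2 + 124*d + 17) - 28*d^2 - 15*d - 2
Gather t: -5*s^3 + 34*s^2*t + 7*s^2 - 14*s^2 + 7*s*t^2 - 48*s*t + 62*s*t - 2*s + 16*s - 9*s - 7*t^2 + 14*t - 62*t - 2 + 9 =-5*s^3 - 7*s^2 + 5*s + t^2*(7*s - 7) + t*(34*s^2 + 14*s - 48) + 7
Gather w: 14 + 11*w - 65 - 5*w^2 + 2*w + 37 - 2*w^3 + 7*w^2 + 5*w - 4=-2*w^3 + 2*w^2 + 18*w - 18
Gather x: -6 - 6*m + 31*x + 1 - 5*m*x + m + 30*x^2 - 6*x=-5*m + 30*x^2 + x*(25 - 5*m) - 5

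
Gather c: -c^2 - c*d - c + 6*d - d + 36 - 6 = -c^2 + c*(-d - 1) + 5*d + 30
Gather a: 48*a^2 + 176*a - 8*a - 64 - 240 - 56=48*a^2 + 168*a - 360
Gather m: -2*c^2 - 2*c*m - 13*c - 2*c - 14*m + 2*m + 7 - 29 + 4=-2*c^2 - 15*c + m*(-2*c - 12) - 18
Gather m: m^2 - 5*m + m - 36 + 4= m^2 - 4*m - 32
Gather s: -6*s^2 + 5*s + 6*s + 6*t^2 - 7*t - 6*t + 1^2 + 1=-6*s^2 + 11*s + 6*t^2 - 13*t + 2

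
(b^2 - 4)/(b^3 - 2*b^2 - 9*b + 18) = (b + 2)/(b^2 - 9)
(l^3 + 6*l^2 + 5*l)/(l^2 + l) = l + 5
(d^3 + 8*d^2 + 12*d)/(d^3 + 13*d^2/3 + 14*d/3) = 3*(d + 6)/(3*d + 7)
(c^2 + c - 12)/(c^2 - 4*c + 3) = (c + 4)/(c - 1)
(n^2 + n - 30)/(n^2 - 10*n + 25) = (n + 6)/(n - 5)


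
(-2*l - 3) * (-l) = 2*l^2 + 3*l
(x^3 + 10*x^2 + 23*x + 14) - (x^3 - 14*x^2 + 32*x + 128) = 24*x^2 - 9*x - 114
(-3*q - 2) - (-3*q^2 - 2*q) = 3*q^2 - q - 2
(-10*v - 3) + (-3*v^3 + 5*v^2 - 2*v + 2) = -3*v^3 + 5*v^2 - 12*v - 1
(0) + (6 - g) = 6 - g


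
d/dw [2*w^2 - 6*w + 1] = 4*w - 6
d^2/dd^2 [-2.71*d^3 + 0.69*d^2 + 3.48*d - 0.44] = 1.38 - 16.26*d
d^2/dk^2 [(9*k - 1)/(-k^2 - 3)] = 2*(4*k^2*(1 - 9*k) + (27*k - 1)*(k^2 + 3))/(k^2 + 3)^3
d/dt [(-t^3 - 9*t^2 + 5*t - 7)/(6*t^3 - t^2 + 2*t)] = (55*t^4 - 64*t^3 + 113*t^2 - 14*t + 14)/(t^2*(36*t^4 - 12*t^3 + 25*t^2 - 4*t + 4))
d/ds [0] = 0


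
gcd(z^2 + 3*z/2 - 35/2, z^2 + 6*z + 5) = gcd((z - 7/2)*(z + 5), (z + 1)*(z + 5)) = z + 5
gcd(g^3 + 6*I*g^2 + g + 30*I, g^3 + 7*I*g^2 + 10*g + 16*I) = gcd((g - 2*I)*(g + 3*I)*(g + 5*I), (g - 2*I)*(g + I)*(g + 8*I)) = g - 2*I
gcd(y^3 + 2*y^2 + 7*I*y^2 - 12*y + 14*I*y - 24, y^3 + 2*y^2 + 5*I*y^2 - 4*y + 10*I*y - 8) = y^2 + y*(2 + 4*I) + 8*I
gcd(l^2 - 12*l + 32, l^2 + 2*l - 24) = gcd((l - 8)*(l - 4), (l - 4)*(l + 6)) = l - 4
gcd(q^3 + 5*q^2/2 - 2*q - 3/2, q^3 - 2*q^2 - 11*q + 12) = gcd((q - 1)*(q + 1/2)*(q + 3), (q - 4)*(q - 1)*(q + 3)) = q^2 + 2*q - 3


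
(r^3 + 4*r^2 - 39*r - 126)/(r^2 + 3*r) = r + 1 - 42/r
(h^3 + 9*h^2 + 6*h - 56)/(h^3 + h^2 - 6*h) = (h^2 + 11*h + 28)/(h*(h + 3))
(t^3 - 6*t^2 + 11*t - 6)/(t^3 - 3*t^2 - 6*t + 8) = (t^2 - 5*t + 6)/(t^2 - 2*t - 8)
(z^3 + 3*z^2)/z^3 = (z + 3)/z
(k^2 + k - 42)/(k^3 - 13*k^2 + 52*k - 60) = (k + 7)/(k^2 - 7*k + 10)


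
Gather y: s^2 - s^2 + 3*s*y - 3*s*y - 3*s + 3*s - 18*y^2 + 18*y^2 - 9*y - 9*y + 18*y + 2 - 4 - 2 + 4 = 0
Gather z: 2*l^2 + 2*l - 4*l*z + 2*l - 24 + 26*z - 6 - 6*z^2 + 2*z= 2*l^2 + 4*l - 6*z^2 + z*(28 - 4*l) - 30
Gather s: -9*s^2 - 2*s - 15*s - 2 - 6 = -9*s^2 - 17*s - 8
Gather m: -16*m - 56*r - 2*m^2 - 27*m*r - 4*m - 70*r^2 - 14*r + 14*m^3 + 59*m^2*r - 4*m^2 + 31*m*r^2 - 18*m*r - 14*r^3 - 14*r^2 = 14*m^3 + m^2*(59*r - 6) + m*(31*r^2 - 45*r - 20) - 14*r^3 - 84*r^2 - 70*r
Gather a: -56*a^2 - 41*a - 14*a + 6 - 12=-56*a^2 - 55*a - 6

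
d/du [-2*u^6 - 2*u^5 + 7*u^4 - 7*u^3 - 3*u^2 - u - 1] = -12*u^5 - 10*u^4 + 28*u^3 - 21*u^2 - 6*u - 1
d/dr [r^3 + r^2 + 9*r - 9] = 3*r^2 + 2*r + 9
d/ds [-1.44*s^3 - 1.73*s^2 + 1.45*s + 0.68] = -4.32*s^2 - 3.46*s + 1.45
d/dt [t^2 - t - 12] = 2*t - 1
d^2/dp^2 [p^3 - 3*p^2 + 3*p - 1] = 6*p - 6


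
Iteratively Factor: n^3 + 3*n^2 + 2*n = (n + 1)*(n^2 + 2*n) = (n + 1)*(n + 2)*(n)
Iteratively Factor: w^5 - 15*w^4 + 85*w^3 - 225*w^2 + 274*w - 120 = (w - 5)*(w^4 - 10*w^3 + 35*w^2 - 50*w + 24) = (w - 5)*(w - 3)*(w^3 - 7*w^2 + 14*w - 8) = (w - 5)*(w - 3)*(w - 2)*(w^2 - 5*w + 4) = (w - 5)*(w - 4)*(w - 3)*(w - 2)*(w - 1)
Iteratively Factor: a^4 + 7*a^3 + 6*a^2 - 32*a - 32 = (a + 4)*(a^3 + 3*a^2 - 6*a - 8) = (a - 2)*(a + 4)*(a^2 + 5*a + 4) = (a - 2)*(a + 1)*(a + 4)*(a + 4)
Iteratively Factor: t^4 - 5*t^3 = (t)*(t^3 - 5*t^2) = t*(t - 5)*(t^2) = t^2*(t - 5)*(t)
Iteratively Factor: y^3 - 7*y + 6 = (y + 3)*(y^2 - 3*y + 2) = (y - 2)*(y + 3)*(y - 1)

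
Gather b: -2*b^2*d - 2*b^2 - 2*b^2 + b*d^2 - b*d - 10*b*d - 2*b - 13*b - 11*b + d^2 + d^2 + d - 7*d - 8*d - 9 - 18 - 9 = b^2*(-2*d - 4) + b*(d^2 - 11*d - 26) + 2*d^2 - 14*d - 36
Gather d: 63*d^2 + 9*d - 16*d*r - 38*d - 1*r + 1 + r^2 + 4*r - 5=63*d^2 + d*(-16*r - 29) + r^2 + 3*r - 4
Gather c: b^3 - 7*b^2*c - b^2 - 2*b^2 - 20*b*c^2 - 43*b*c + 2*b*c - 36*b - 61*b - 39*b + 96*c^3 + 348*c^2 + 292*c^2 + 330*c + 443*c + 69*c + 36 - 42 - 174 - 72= b^3 - 3*b^2 - 136*b + 96*c^3 + c^2*(640 - 20*b) + c*(-7*b^2 - 41*b + 842) - 252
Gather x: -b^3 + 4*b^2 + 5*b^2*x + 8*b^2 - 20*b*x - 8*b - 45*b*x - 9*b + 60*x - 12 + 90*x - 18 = -b^3 + 12*b^2 - 17*b + x*(5*b^2 - 65*b + 150) - 30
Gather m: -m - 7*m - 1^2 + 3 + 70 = 72 - 8*m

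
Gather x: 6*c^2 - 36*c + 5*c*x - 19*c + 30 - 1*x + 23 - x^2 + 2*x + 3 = 6*c^2 - 55*c - x^2 + x*(5*c + 1) + 56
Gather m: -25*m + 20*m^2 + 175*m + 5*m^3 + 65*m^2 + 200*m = 5*m^3 + 85*m^2 + 350*m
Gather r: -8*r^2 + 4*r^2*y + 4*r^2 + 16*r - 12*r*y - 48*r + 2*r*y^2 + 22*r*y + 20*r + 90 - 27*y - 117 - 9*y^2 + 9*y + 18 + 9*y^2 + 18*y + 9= r^2*(4*y - 4) + r*(2*y^2 + 10*y - 12)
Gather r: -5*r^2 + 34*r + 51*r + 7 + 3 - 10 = -5*r^2 + 85*r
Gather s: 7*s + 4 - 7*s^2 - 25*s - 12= -7*s^2 - 18*s - 8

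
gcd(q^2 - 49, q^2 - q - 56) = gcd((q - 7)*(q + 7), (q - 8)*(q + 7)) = q + 7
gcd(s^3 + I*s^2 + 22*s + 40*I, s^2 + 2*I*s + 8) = s + 4*I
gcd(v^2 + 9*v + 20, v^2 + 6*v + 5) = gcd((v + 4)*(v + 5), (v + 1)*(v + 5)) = v + 5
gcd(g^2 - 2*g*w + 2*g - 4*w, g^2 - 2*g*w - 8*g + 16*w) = -g + 2*w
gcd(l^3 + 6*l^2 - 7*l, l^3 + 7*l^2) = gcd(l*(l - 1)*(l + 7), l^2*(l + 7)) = l^2 + 7*l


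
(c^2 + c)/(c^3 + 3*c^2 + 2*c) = 1/(c + 2)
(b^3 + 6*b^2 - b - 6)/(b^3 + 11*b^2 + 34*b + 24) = (b - 1)/(b + 4)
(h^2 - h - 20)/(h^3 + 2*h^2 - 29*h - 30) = (h + 4)/(h^2 + 7*h + 6)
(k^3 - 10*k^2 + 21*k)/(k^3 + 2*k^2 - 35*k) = (k^2 - 10*k + 21)/(k^2 + 2*k - 35)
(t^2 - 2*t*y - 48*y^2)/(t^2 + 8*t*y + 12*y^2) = (t - 8*y)/(t + 2*y)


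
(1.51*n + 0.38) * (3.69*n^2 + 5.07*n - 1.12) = 5.5719*n^3 + 9.0579*n^2 + 0.2354*n - 0.4256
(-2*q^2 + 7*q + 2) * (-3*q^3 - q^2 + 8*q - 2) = 6*q^5 - 19*q^4 - 29*q^3 + 58*q^2 + 2*q - 4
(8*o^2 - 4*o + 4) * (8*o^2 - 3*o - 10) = 64*o^4 - 56*o^3 - 36*o^2 + 28*o - 40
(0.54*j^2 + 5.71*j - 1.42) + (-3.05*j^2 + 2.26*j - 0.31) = -2.51*j^2 + 7.97*j - 1.73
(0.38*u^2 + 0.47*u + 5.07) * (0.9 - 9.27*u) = -3.5226*u^3 - 4.0149*u^2 - 46.5759*u + 4.563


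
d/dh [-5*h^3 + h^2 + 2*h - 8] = -15*h^2 + 2*h + 2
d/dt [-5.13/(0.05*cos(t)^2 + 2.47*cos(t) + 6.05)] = -(0.513*cos(t) + 12.6711)*sin(t)/(0.05*cos(t)^2 + 2.47*cos(t) + 6.05)^2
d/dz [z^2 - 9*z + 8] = 2*z - 9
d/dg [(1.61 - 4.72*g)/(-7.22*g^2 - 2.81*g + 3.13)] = (-34.0784*g^2 + 23.2484*g - 10.2495)/(52.1284*g^4 + 40.5764*g^3 - 37.3011*g^2 - 17.5906*g + 9.7969)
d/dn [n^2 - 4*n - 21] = 2*n - 4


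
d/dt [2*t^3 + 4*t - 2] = 6*t^2 + 4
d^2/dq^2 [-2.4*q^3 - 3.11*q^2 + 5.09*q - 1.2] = -14.4*q - 6.22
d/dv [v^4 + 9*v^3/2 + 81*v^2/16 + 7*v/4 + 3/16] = 4*v^3 + 27*v^2/2 + 81*v/8 + 7/4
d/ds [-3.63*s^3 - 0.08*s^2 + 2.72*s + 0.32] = -10.89*s^2 - 0.16*s + 2.72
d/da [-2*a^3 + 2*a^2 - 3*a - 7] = -6*a^2 + 4*a - 3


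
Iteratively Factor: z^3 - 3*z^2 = (z)*(z^2 - 3*z) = z^2*(z - 3)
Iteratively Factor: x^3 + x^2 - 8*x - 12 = (x + 2)*(x^2 - x - 6) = (x + 2)^2*(x - 3)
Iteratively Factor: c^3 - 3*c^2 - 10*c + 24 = (c + 3)*(c^2 - 6*c + 8) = (c - 4)*(c + 3)*(c - 2)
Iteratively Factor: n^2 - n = (n)*(n - 1)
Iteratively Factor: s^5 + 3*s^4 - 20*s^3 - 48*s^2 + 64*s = (s + 4)*(s^4 - s^3 - 16*s^2 + 16*s) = (s - 1)*(s + 4)*(s^3 - 16*s) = (s - 1)*(s + 4)^2*(s^2 - 4*s) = s*(s - 1)*(s + 4)^2*(s - 4)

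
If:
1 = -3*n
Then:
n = -1/3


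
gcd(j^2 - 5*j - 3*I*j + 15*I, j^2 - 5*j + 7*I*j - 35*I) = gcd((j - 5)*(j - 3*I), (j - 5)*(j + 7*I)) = j - 5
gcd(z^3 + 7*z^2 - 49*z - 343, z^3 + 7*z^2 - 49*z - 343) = z^3 + 7*z^2 - 49*z - 343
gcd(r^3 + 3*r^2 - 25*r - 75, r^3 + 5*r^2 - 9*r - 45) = r^2 + 8*r + 15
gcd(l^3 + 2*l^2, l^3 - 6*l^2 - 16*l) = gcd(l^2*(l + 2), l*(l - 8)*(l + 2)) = l^2 + 2*l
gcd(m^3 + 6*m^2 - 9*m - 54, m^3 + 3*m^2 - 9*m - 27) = m^2 - 9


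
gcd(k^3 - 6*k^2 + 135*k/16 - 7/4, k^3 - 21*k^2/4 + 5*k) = k - 4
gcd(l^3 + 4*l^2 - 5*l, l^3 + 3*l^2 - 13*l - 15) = l + 5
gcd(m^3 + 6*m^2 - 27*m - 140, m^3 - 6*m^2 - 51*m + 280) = m^2 + 2*m - 35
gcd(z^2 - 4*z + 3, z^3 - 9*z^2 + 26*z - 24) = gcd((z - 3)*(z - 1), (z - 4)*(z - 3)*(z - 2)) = z - 3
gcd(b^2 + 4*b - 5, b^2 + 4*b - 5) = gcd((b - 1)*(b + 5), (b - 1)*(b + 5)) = b^2 + 4*b - 5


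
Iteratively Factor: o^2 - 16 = (o - 4)*(o + 4)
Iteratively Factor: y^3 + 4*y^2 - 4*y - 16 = (y - 2)*(y^2 + 6*y + 8) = (y - 2)*(y + 2)*(y + 4)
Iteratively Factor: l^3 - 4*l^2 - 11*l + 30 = (l - 5)*(l^2 + l - 6) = (l - 5)*(l - 2)*(l + 3)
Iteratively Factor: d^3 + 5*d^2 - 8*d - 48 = (d + 4)*(d^2 + d - 12) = (d + 4)^2*(d - 3)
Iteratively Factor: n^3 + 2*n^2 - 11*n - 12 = (n - 3)*(n^2 + 5*n + 4) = (n - 3)*(n + 4)*(n + 1)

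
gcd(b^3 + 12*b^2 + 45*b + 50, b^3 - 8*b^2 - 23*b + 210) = b + 5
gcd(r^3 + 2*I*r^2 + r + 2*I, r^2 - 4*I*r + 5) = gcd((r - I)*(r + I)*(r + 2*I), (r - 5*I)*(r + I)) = r + I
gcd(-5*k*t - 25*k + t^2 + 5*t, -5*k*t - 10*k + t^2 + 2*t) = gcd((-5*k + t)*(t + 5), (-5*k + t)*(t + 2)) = -5*k + t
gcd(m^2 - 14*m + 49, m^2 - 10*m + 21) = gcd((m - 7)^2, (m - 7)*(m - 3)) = m - 7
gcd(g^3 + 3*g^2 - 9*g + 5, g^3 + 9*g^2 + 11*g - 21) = g - 1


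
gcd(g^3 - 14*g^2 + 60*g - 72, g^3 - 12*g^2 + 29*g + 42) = g - 6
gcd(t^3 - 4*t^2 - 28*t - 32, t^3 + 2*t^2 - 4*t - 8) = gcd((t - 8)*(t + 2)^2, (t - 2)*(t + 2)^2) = t^2 + 4*t + 4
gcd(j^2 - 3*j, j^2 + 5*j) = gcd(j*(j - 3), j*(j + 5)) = j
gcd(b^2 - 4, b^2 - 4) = b^2 - 4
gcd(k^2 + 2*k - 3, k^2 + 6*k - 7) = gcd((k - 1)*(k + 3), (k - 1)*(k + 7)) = k - 1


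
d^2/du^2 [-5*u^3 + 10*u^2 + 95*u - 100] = 20 - 30*u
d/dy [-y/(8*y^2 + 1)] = (8*y^2 - 1)/(8*y^2 + 1)^2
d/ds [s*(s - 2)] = 2*s - 2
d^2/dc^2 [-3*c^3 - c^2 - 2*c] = -18*c - 2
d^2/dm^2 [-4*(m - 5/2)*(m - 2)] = -8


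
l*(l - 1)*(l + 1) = l^3 - l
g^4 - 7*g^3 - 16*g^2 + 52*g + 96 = (g - 8)*(g - 3)*(g + 2)^2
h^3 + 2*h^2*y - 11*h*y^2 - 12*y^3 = (h - 3*y)*(h + y)*(h + 4*y)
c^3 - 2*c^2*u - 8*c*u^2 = c*(c - 4*u)*(c + 2*u)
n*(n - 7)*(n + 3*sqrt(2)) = n^3 - 7*n^2 + 3*sqrt(2)*n^2 - 21*sqrt(2)*n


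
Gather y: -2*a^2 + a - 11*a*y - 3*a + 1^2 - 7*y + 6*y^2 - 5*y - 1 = -2*a^2 - 2*a + 6*y^2 + y*(-11*a - 12)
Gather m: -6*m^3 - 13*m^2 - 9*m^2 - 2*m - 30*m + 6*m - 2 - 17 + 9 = -6*m^3 - 22*m^2 - 26*m - 10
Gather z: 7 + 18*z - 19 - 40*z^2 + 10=-40*z^2 + 18*z - 2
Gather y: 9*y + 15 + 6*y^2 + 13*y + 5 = 6*y^2 + 22*y + 20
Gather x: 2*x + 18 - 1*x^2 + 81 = -x^2 + 2*x + 99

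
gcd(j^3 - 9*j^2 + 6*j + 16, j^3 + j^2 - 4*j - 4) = j^2 - j - 2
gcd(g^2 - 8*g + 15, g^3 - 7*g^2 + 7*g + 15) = g^2 - 8*g + 15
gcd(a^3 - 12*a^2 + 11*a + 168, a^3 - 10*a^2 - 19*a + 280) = a^2 - 15*a + 56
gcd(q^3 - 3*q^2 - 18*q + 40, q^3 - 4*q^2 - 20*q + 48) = q^2 + 2*q - 8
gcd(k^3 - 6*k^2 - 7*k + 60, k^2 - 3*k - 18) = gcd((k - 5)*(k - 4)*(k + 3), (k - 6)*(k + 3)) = k + 3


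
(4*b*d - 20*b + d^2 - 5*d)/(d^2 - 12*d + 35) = (4*b + d)/(d - 7)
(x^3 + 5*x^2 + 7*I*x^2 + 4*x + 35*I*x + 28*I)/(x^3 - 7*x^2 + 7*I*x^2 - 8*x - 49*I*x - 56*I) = (x + 4)/(x - 8)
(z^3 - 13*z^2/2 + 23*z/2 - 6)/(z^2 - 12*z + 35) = (2*z^3 - 13*z^2 + 23*z - 12)/(2*(z^2 - 12*z + 35))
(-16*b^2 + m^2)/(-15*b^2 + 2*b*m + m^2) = (-16*b^2 + m^2)/(-15*b^2 + 2*b*m + m^2)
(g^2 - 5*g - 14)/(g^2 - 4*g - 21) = (g + 2)/(g + 3)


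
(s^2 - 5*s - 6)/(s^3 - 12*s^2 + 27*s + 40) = (s - 6)/(s^2 - 13*s + 40)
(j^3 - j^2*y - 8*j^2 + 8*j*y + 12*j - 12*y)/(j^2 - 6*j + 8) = (j^2 - j*y - 6*j + 6*y)/(j - 4)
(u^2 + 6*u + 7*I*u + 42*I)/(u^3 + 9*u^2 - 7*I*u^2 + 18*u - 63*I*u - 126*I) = (u + 7*I)/(u^2 + u*(3 - 7*I) - 21*I)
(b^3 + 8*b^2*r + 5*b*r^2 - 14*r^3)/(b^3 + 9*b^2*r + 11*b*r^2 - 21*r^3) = (b + 2*r)/(b + 3*r)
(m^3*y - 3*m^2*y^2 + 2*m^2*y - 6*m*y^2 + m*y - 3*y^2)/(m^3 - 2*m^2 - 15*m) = y*(-m^3 + 3*m^2*y - 2*m^2 + 6*m*y - m + 3*y)/(m*(-m^2 + 2*m + 15))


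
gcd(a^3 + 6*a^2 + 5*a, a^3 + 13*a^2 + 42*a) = a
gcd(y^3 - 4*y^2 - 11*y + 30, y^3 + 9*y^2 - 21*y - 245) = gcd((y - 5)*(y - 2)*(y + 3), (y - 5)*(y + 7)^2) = y - 5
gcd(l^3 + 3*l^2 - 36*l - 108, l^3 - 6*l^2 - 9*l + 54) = l^2 - 3*l - 18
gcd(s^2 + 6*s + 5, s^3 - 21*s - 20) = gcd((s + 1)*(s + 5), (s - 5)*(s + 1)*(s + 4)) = s + 1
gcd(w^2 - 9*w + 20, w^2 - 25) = w - 5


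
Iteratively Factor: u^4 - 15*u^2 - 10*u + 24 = (u - 1)*(u^3 + u^2 - 14*u - 24) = (u - 4)*(u - 1)*(u^2 + 5*u + 6) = (u - 4)*(u - 1)*(u + 2)*(u + 3)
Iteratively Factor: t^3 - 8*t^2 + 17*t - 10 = (t - 2)*(t^2 - 6*t + 5) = (t - 2)*(t - 1)*(t - 5)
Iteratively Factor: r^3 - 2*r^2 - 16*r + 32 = (r - 4)*(r^2 + 2*r - 8) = (r - 4)*(r - 2)*(r + 4)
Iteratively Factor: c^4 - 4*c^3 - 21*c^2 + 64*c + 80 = (c + 4)*(c^3 - 8*c^2 + 11*c + 20) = (c - 4)*(c + 4)*(c^2 - 4*c - 5) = (c - 4)*(c + 1)*(c + 4)*(c - 5)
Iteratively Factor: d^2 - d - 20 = (d - 5)*(d + 4)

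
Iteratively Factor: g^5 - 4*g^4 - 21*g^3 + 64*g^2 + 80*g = (g)*(g^4 - 4*g^3 - 21*g^2 + 64*g + 80) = g*(g - 4)*(g^3 - 21*g - 20) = g*(g - 4)*(g + 4)*(g^2 - 4*g - 5) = g*(g - 4)*(g + 1)*(g + 4)*(g - 5)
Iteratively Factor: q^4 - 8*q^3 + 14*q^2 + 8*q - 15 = (q - 5)*(q^3 - 3*q^2 - q + 3) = (q - 5)*(q - 1)*(q^2 - 2*q - 3) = (q - 5)*(q - 1)*(q + 1)*(q - 3)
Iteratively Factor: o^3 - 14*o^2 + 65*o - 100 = (o - 5)*(o^2 - 9*o + 20) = (o - 5)*(o - 4)*(o - 5)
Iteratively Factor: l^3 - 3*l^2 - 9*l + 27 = (l - 3)*(l^2 - 9) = (l - 3)*(l + 3)*(l - 3)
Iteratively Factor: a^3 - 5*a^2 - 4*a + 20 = (a - 2)*(a^2 - 3*a - 10) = (a - 5)*(a - 2)*(a + 2)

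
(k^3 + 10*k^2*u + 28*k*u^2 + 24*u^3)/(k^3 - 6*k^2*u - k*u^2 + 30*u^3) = (k^2 + 8*k*u + 12*u^2)/(k^2 - 8*k*u + 15*u^2)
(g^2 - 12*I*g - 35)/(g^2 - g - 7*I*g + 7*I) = (g - 5*I)/(g - 1)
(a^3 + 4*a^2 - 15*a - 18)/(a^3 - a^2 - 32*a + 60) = (a^2 - 2*a - 3)/(a^2 - 7*a + 10)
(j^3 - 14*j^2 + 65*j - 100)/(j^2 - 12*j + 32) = (j^2 - 10*j + 25)/(j - 8)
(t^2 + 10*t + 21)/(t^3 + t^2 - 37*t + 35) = (t + 3)/(t^2 - 6*t + 5)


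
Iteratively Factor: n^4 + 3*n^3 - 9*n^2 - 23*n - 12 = (n - 3)*(n^3 + 6*n^2 + 9*n + 4) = (n - 3)*(n + 4)*(n^2 + 2*n + 1) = (n - 3)*(n + 1)*(n + 4)*(n + 1)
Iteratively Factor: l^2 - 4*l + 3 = (l - 1)*(l - 3)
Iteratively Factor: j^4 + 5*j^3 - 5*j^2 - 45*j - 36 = (j - 3)*(j^3 + 8*j^2 + 19*j + 12) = (j - 3)*(j + 4)*(j^2 + 4*j + 3) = (j - 3)*(j + 3)*(j + 4)*(j + 1)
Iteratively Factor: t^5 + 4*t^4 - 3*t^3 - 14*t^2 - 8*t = (t + 1)*(t^4 + 3*t^3 - 6*t^2 - 8*t) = (t + 1)^2*(t^3 + 2*t^2 - 8*t) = (t - 2)*(t + 1)^2*(t^2 + 4*t) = t*(t - 2)*(t + 1)^2*(t + 4)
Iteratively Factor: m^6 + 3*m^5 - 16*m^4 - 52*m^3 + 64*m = (m + 2)*(m^5 + m^4 - 18*m^3 - 16*m^2 + 32*m) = (m - 1)*(m + 2)*(m^4 + 2*m^3 - 16*m^2 - 32*m) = m*(m - 1)*(m + 2)*(m^3 + 2*m^2 - 16*m - 32) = m*(m - 1)*(m + 2)^2*(m^2 - 16) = m*(m - 1)*(m + 2)^2*(m + 4)*(m - 4)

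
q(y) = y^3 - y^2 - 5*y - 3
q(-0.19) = -2.09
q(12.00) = 1521.00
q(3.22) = 3.92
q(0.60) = -6.14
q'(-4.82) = 74.34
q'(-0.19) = -4.51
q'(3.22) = 19.67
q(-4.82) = -114.11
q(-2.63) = -14.96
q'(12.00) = 403.00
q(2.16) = -8.39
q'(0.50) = -5.25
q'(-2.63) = 21.01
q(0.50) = -5.62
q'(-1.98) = 10.72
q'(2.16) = 4.68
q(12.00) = 1521.00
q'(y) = 3*y^2 - 2*y - 5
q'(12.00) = 403.00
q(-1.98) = -4.78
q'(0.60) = -5.12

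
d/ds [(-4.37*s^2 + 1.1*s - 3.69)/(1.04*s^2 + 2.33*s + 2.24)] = (-11.3261*s^2 - 11.9024*s + 11.0617)/(1.0816*s^4 + 4.8464*s^3 + 10.0881*s^2 + 10.4384*s + 5.0176)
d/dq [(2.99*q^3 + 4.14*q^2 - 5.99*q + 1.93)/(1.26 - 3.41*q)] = (-20.3918*q^3 - 2.8152*q^2 + 10.4328*q - 0.966100000000001)/(11.6281*q^2 - 8.5932*q + 1.5876)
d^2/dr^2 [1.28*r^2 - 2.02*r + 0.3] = 2.56000000000000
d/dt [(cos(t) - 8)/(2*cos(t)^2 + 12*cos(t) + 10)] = (cos(t)^2 - 16*cos(t) - 53)*sin(t)/(2*(cos(t)^2 + 6*cos(t) + 5)^2)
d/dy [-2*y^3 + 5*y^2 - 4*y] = -6*y^2 + 10*y - 4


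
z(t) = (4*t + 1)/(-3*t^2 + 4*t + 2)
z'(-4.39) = 0.04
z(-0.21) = 0.16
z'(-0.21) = 3.10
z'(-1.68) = 0.16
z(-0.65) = 0.86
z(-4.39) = 0.23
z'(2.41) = 2.63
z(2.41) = -1.84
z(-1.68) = 0.43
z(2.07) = -3.60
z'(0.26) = 0.79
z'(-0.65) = 1.48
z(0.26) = 0.72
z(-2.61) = 0.33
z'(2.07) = 10.23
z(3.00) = -1.00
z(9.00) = -0.18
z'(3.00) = 0.77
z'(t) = (4*t + 1)*(6*t - 4)/(-3*t^2 + 4*t + 2)^2 + 4/(-3*t^2 + 4*t + 2)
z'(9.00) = 0.02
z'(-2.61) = 0.08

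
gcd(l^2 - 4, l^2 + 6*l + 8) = l + 2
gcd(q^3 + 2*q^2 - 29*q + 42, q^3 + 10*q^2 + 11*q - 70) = q^2 + 5*q - 14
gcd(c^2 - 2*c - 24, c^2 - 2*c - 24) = c^2 - 2*c - 24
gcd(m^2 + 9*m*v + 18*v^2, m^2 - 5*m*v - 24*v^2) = m + 3*v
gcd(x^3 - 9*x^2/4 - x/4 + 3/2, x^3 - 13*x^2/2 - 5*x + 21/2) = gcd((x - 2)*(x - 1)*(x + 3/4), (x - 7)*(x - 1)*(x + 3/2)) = x - 1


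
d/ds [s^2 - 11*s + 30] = 2*s - 11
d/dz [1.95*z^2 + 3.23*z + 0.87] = 3.9*z + 3.23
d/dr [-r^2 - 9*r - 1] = -2*r - 9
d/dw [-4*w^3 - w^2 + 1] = 2*w*(-6*w - 1)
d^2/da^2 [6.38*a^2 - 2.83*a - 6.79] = 12.7600000000000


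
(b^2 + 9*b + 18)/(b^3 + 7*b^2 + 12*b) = (b + 6)/(b*(b + 4))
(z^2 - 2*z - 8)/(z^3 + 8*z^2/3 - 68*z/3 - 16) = 3*(z + 2)/(3*z^2 + 20*z + 12)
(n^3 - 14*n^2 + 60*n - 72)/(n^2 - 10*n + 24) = (n^2 - 8*n + 12)/(n - 4)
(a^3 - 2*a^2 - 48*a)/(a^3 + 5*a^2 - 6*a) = (a - 8)/(a - 1)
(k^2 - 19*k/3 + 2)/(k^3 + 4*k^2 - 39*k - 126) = (k - 1/3)/(k^2 + 10*k + 21)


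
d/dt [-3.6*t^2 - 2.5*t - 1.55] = -7.2*t - 2.5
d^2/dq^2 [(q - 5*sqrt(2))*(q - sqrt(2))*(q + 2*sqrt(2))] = 6*q - 8*sqrt(2)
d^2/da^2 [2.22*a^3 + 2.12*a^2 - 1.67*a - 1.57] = 13.32*a + 4.24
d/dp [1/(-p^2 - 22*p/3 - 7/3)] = 6*(3*p + 11)/(3*p^2 + 22*p + 7)^2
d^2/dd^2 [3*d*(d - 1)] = 6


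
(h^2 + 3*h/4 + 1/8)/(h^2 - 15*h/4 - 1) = (h + 1/2)/(h - 4)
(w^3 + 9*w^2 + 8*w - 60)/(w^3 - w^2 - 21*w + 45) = (w^2 + 4*w - 12)/(w^2 - 6*w + 9)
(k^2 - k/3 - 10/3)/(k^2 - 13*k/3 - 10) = (k - 2)/(k - 6)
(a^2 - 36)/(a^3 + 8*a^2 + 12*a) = (a - 6)/(a*(a + 2))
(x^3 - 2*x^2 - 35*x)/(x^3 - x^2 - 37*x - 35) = x/(x + 1)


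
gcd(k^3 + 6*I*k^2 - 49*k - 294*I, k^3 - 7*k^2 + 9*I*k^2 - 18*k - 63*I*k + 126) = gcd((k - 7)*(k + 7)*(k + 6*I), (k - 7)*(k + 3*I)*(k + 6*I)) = k^2 + k*(-7 + 6*I) - 42*I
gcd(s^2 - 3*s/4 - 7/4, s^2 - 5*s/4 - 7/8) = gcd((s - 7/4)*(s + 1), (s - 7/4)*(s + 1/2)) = s - 7/4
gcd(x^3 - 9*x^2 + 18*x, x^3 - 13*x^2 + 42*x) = x^2 - 6*x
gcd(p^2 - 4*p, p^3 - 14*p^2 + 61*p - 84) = p - 4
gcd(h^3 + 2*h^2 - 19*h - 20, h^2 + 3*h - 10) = h + 5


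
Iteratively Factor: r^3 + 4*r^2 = (r)*(r^2 + 4*r) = r^2*(r + 4)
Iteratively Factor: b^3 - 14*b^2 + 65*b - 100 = (b - 5)*(b^2 - 9*b + 20) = (b - 5)^2*(b - 4)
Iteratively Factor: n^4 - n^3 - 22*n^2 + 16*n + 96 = (n - 4)*(n^3 + 3*n^2 - 10*n - 24) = (n - 4)*(n - 3)*(n^2 + 6*n + 8) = (n - 4)*(n - 3)*(n + 4)*(n + 2)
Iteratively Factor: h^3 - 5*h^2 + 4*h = (h)*(h^2 - 5*h + 4) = h*(h - 4)*(h - 1)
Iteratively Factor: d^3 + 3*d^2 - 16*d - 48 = (d + 4)*(d^2 - d - 12) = (d - 4)*(d + 4)*(d + 3)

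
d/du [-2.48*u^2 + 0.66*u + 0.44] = 0.66 - 4.96*u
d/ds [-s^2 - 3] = -2*s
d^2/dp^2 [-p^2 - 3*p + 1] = -2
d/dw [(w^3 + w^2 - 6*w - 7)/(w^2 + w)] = (w^4 + 2*w^3 + 7*w^2 + 14*w + 7)/(w^2*(w^2 + 2*w + 1))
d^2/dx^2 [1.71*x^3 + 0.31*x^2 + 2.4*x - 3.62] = 10.26*x + 0.62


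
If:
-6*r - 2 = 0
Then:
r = -1/3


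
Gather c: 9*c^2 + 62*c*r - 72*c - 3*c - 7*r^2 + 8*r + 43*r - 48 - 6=9*c^2 + c*(62*r - 75) - 7*r^2 + 51*r - 54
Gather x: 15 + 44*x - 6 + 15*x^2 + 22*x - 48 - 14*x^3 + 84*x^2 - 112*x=-14*x^3 + 99*x^2 - 46*x - 39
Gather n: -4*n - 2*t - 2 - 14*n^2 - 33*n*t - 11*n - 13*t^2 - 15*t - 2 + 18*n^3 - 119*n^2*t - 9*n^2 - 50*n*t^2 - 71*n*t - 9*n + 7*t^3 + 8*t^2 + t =18*n^3 + n^2*(-119*t - 23) + n*(-50*t^2 - 104*t - 24) + 7*t^3 - 5*t^2 - 16*t - 4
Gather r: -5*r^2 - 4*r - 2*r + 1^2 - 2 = -5*r^2 - 6*r - 1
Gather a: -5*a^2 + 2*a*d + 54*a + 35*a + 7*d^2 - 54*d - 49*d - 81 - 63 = -5*a^2 + a*(2*d + 89) + 7*d^2 - 103*d - 144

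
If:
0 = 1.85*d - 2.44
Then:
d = 1.32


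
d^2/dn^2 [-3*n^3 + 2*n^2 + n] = 4 - 18*n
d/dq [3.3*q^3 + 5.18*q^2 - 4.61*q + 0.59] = 9.9*q^2 + 10.36*q - 4.61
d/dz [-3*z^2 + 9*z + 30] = 9 - 6*z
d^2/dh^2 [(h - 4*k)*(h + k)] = 2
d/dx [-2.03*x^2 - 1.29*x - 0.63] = -4.06*x - 1.29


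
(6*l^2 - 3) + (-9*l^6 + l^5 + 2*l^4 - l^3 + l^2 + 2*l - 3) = -9*l^6 + l^5 + 2*l^4 - l^3 + 7*l^2 + 2*l - 6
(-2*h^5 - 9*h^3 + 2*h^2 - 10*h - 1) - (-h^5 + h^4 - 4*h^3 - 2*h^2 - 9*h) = -h^5 - h^4 - 5*h^3 + 4*h^2 - h - 1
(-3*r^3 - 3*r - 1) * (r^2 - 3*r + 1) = -3*r^5 + 9*r^4 - 6*r^3 + 8*r^2 - 1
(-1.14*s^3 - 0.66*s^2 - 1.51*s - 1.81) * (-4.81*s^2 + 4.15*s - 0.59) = 5.4834*s^5 - 1.5564*s^4 + 5.1967*s^3 + 2.829*s^2 - 6.6206*s + 1.0679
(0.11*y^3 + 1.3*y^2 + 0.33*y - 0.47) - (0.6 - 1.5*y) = 0.11*y^3 + 1.3*y^2 + 1.83*y - 1.07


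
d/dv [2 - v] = -1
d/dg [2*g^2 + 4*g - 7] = 4*g + 4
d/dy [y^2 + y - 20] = 2*y + 1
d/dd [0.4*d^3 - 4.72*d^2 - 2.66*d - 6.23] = 1.2*d^2 - 9.44*d - 2.66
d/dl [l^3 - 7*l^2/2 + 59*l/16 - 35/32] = 3*l^2 - 7*l + 59/16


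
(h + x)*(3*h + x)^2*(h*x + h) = 9*h^4*x + 9*h^4 + 15*h^3*x^2 + 15*h^3*x + 7*h^2*x^3 + 7*h^2*x^2 + h*x^4 + h*x^3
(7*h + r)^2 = 49*h^2 + 14*h*r + r^2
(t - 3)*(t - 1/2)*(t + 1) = t^3 - 5*t^2/2 - 2*t + 3/2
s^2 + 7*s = s*(s + 7)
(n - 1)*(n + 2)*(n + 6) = n^3 + 7*n^2 + 4*n - 12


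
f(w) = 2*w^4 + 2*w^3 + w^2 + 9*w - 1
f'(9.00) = 6345.00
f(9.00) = 14741.00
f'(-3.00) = -159.00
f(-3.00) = 89.00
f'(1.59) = 59.51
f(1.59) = 36.66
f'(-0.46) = 8.57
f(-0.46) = -5.03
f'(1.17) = 32.37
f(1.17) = 17.85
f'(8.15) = 4754.58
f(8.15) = 10045.36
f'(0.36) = 10.87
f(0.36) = 2.50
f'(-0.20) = 8.78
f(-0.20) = -2.77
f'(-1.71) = -16.88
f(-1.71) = -6.37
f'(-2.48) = -81.08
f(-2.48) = 27.98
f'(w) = 8*w^3 + 6*w^2 + 2*w + 9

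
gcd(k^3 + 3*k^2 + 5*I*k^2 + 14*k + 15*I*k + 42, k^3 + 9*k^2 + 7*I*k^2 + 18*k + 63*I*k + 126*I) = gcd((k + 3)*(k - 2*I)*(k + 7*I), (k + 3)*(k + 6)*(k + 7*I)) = k^2 + k*(3 + 7*I) + 21*I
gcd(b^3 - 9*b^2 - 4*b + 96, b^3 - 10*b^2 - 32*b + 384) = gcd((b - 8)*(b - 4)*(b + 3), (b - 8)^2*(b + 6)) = b - 8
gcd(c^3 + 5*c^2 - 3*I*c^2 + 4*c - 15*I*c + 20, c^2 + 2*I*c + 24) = c - 4*I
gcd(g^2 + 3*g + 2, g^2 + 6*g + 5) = g + 1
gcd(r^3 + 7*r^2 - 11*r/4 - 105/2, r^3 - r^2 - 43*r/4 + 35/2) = r^2 + r - 35/4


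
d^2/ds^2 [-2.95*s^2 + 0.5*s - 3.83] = -5.90000000000000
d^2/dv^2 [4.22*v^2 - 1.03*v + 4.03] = 8.44000000000000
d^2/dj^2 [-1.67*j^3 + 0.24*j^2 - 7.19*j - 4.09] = 0.48 - 10.02*j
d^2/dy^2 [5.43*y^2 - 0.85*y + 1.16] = 10.8600000000000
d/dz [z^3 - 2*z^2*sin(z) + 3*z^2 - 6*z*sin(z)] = -2*z^2*cos(z) + 3*z^2 - 4*z*sin(z) - 6*z*cos(z) + 6*z - 6*sin(z)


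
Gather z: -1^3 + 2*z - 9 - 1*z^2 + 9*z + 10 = -z^2 + 11*z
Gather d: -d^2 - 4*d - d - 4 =-d^2 - 5*d - 4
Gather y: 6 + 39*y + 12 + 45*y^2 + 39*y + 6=45*y^2 + 78*y + 24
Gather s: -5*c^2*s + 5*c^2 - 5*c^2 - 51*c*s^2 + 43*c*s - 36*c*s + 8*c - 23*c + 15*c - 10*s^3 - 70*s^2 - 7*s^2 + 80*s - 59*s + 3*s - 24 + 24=-10*s^3 + s^2*(-51*c - 77) + s*(-5*c^2 + 7*c + 24)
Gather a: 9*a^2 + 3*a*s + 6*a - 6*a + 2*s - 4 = 9*a^2 + 3*a*s + 2*s - 4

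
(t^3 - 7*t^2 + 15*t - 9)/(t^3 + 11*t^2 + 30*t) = (t^3 - 7*t^2 + 15*t - 9)/(t*(t^2 + 11*t + 30))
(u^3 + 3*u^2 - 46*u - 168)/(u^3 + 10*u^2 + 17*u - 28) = (u^2 - u - 42)/(u^2 + 6*u - 7)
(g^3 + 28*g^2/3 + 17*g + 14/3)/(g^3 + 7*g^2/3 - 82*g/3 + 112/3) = (3*g^2 + 7*g + 2)/(3*g^2 - 14*g + 16)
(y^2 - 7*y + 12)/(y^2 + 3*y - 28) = (y - 3)/(y + 7)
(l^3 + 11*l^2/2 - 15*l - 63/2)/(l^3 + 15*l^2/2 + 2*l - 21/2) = (l - 3)/(l - 1)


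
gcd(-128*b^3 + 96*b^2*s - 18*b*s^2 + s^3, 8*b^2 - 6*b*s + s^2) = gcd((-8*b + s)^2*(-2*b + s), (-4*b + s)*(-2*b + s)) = -2*b + s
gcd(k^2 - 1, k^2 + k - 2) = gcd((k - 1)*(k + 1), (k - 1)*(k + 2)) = k - 1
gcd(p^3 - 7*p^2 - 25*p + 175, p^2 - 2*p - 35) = p^2 - 2*p - 35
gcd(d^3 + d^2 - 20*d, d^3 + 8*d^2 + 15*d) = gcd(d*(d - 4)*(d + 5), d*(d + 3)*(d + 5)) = d^2 + 5*d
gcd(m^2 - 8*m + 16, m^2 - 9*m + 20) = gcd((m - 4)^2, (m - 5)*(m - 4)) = m - 4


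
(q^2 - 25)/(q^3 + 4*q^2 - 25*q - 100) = 1/(q + 4)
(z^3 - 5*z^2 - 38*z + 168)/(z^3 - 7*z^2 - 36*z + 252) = (z - 4)/(z - 6)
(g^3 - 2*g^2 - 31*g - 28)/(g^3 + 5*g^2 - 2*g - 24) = (g^2 - 6*g - 7)/(g^2 + g - 6)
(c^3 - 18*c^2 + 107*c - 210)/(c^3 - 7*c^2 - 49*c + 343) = (c^2 - 11*c + 30)/(c^2 - 49)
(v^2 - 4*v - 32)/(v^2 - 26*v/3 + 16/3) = 3*(v + 4)/(3*v - 2)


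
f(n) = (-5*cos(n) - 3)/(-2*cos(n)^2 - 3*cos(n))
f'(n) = (-4*sin(n)*cos(n) - 3*sin(n))*(-5*cos(n) - 3)/(-2*cos(n)^2 - 3*cos(n))^2 + 5*sin(n)/(-2*cos(n)^2 - 3*cos(n)) = (10*sin(n) + 9*sin(n)/cos(n)^2 + 12*tan(n))/(2*cos(n) + 3)^2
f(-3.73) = 1.04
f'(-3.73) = 2.67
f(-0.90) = 2.32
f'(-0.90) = -2.29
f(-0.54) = 1.80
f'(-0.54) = -0.84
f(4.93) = 5.51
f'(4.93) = -21.45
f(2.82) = 1.67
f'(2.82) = 1.91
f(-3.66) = 1.22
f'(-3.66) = 2.52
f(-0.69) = 1.96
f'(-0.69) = -1.26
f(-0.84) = 2.19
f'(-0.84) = -1.91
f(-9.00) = 1.45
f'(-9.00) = -2.28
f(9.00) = 1.45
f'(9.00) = 2.28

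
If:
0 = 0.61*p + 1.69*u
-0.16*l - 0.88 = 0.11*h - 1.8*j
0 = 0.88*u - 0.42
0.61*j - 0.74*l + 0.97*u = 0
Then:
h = 18.3964232488823*l - 20.4190489093619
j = 1.21311475409836*l - 0.758941877794337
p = -1.32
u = 0.48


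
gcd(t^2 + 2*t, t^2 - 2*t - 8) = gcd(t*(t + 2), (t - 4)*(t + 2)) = t + 2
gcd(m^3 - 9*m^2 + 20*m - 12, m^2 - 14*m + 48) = m - 6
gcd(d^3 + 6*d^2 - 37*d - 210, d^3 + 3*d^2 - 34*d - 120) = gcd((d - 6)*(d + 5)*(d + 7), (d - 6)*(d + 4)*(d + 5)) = d^2 - d - 30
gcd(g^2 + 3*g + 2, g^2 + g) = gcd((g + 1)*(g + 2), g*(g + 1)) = g + 1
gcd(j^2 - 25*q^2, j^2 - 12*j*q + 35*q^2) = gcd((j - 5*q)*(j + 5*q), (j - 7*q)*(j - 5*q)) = -j + 5*q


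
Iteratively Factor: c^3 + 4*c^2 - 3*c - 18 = (c - 2)*(c^2 + 6*c + 9) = (c - 2)*(c + 3)*(c + 3)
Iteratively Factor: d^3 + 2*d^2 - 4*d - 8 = (d - 2)*(d^2 + 4*d + 4) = (d - 2)*(d + 2)*(d + 2)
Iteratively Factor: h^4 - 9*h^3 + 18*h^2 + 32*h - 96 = (h - 4)*(h^3 - 5*h^2 - 2*h + 24) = (h - 4)*(h - 3)*(h^2 - 2*h - 8) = (h - 4)*(h - 3)*(h + 2)*(h - 4)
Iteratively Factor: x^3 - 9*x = (x + 3)*(x^2 - 3*x) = x*(x + 3)*(x - 3)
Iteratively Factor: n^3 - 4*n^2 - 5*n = (n)*(n^2 - 4*n - 5) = n*(n - 5)*(n + 1)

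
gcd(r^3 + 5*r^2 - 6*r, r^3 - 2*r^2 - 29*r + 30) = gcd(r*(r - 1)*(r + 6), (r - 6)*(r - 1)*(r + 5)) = r - 1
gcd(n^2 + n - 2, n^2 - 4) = n + 2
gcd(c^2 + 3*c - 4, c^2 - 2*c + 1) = c - 1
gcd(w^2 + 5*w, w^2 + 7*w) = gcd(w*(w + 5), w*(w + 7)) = w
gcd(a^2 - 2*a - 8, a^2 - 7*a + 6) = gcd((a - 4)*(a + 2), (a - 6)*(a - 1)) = 1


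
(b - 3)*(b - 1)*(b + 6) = b^3 + 2*b^2 - 21*b + 18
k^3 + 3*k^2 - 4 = (k - 1)*(k + 2)^2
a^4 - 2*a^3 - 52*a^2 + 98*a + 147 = (a - 7)*(a - 3)*(a + 1)*(a + 7)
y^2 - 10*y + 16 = (y - 8)*(y - 2)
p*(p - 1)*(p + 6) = p^3 + 5*p^2 - 6*p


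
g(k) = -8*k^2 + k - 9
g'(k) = 1 - 16*k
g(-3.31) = -99.96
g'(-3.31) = 53.96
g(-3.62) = -117.46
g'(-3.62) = 58.92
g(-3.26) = -97.28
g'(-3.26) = 53.16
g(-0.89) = -16.23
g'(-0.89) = 15.24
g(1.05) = -16.77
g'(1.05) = -15.80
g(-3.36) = -102.68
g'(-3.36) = 54.76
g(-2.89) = -78.71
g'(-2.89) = 47.24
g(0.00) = -9.00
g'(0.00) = 1.00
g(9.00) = -648.00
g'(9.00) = -143.00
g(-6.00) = -303.00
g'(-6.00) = 97.00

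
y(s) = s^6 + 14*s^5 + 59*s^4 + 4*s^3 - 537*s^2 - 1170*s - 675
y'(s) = 6*s^5 + 70*s^4 + 236*s^3 + 12*s^2 - 1074*s - 1170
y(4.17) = 26148.90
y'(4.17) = 40404.41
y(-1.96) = 47.60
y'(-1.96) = 63.67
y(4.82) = 62464.15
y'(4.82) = 73750.95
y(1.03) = -2361.60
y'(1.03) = -1919.86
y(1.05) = -2399.99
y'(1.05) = -1918.53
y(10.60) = 3968246.07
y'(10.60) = 1956542.91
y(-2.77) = 2.69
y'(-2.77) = 23.79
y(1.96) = -3668.66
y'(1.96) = -245.37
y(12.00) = 7607925.00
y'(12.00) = 3339990.00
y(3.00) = 0.00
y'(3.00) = 9216.00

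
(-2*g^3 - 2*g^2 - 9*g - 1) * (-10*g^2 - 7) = 20*g^5 + 20*g^4 + 104*g^3 + 24*g^2 + 63*g + 7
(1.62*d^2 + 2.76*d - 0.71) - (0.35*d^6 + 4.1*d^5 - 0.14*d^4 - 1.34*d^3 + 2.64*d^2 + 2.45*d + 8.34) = -0.35*d^6 - 4.1*d^5 + 0.14*d^4 + 1.34*d^3 - 1.02*d^2 + 0.31*d - 9.05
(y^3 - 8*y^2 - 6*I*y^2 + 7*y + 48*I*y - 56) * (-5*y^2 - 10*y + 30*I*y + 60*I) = -5*y^5 + 30*y^4 + 60*I*y^4 + 225*y^3 - 360*I*y^3 - 870*y^2 - 750*I*y^2 - 2320*y - 1260*I*y - 3360*I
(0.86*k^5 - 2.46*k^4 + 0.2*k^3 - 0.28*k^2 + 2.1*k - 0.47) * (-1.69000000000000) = -1.4534*k^5 + 4.1574*k^4 - 0.338*k^3 + 0.4732*k^2 - 3.549*k + 0.7943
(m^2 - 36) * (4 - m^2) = -m^4 + 40*m^2 - 144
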